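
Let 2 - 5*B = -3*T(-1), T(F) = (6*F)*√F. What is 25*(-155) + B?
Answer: -19373/5 - 18*I/5 ≈ -3874.6 - 3.6*I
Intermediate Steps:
T(F) = 6*F^(3/2)
B = ⅖ - 18*I/5 (B = ⅖ - (-3)*6*(-1)^(3/2)/5 = ⅖ - (-3)*6*(-I)/5 = ⅖ - (-3)*(-6*I)/5 = ⅖ - 18*I/5 ≈ 0.4 - 3.6*I)
25*(-155) + B = 25*(-155) + (⅖ - 18*I/5) = -3875 + (⅖ - 18*I/5) = -19373/5 - 18*I/5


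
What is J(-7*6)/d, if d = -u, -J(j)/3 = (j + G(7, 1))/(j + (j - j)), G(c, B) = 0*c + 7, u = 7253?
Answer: 5/14506 ≈ 0.00034468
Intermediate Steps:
G(c, B) = 7 (G(c, B) = 0 + 7 = 7)
J(j) = -3*(7 + j)/j (J(j) = -3*(j + 7)/(j + (j - j)) = -3*(7 + j)/(j + 0) = -3*(7 + j)/j)
d = -7253 (d = -1*7253 = -7253)
J(-7*6)/d = (-3 - 21/((-7*6)))/(-7253) = (-3 - 21/(-42))*(-1/7253) = (-3 - 21*(-1/42))*(-1/7253) = (-3 + ½)*(-1/7253) = -5/2*(-1/7253) = 5/14506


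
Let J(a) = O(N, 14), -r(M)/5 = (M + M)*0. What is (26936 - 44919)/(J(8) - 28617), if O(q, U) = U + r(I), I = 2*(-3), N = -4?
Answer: 17983/28603 ≈ 0.62871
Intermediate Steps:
I = -6
r(M) = 0 (r(M) = -5*(M + M)*0 = -5*2*M*0 = -5*0 = 0)
O(q, U) = U (O(q, U) = U + 0 = U)
J(a) = 14
(26936 - 44919)/(J(8) - 28617) = (26936 - 44919)/(14 - 28617) = -17983/(-28603) = -17983*(-1/28603) = 17983/28603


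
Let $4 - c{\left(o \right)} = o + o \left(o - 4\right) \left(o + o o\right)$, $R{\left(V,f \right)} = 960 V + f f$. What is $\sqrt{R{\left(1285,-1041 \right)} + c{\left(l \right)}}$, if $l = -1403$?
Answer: $i \sqrt{3882908832438} \approx 1.9705 \cdot 10^{6} i$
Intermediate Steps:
$R{\left(V,f \right)} = f^{2} + 960 V$ ($R{\left(V,f \right)} = 960 V + f^{2} = f^{2} + 960 V$)
$c{\left(o \right)} = 4 - o - o \left(-4 + o\right) \left(o + o^{2}\right)$ ($c{\left(o \right)} = 4 - \left(o + o \left(o - 4\right) \left(o + o o\right)\right) = 4 - \left(o + o \left(-4 + o\right) \left(o + o^{2}\right)\right) = 4 - o - o \left(-4 + o\right) \left(o + o^{2}\right)$)
$\sqrt{R{\left(1285,-1041 \right)} + c{\left(l \right)}} = \sqrt{\left(\left(-1041\right)^{2} + 960 \cdot 1285\right) + \left(4 - -1403 - \left(-1403\right)^{4} + 3 \left(-1403\right)^{3} + 4 \left(-1403\right)^{2}\right)} = \sqrt{\left(1083681 + 1233600\right) + \left(4 + 1403 - 3874633991281 + 3 \left(-2761677827\right) + 4 \cdot 1968409\right)} = \sqrt{2317281 + \left(4 + 1403 - 3874633991281 - 8285033481 + 7873636\right)} = \sqrt{2317281 - 3882911149719} = \sqrt{-3882908832438} = i \sqrt{3882908832438}$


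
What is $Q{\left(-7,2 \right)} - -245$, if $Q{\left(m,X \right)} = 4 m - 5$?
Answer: $212$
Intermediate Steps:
$Q{\left(m,X \right)} = -5 + 4 m$
$Q{\left(-7,2 \right)} - -245 = \left(-5 + 4 \left(-7\right)\right) - -245 = \left(-5 - 28\right) + 245 = -33 + 245 = 212$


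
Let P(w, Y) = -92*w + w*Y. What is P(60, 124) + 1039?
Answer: 2959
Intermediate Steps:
P(w, Y) = -92*w + Y*w
P(60, 124) + 1039 = 60*(-92 + 124) + 1039 = 60*32 + 1039 = 1920 + 1039 = 2959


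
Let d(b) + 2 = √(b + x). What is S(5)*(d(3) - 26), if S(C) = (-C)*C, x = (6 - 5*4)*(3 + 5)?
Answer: 700 - 25*I*√109 ≈ 700.0 - 261.01*I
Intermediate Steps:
x = -112 (x = (6 - 20)*8 = -14*8 = -112)
S(C) = -C²
d(b) = -2 + √(-112 + b) (d(b) = -2 + √(b - 112) = -2 + √(-112 + b))
S(5)*(d(3) - 26) = (-1*5²)*((-2 + √(-112 + 3)) - 26) = (-1*25)*((-2 + √(-109)) - 26) = -25*((-2 + I*√109) - 26) = -25*(-28 + I*√109) = 700 - 25*I*√109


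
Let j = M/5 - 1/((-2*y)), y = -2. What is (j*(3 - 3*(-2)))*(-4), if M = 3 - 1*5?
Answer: 117/5 ≈ 23.400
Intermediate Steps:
M = -2 (M = 3 - 5 = -2)
j = -13/20 (j = -2/5 - 1/((-2*(-2))) = -2*1/5 - 1/4 = -2/5 - 1*1/4 = -2/5 - 1/4 = -13/20 ≈ -0.65000)
(j*(3 - 3*(-2)))*(-4) = -13*(3 - 3*(-2))/20*(-4) = -13*(3 + 6)/20*(-4) = -13/20*9*(-4) = -117/20*(-4) = 117/5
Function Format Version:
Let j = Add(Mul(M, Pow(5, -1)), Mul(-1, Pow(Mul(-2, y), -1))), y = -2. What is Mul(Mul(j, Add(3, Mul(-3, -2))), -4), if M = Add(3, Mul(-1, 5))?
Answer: Rational(117, 5) ≈ 23.400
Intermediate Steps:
M = -2 (M = Add(3, -5) = -2)
j = Rational(-13, 20) (j = Add(Mul(-2, Pow(5, -1)), Mul(-1, Pow(Mul(-2, -2), -1))) = Add(Mul(-2, Rational(1, 5)), Mul(-1, Pow(4, -1))) = Add(Rational(-2, 5), Mul(-1, Rational(1, 4))) = Add(Rational(-2, 5), Rational(-1, 4)) = Rational(-13, 20) ≈ -0.65000)
Mul(Mul(j, Add(3, Mul(-3, -2))), -4) = Mul(Mul(Rational(-13, 20), Add(3, Mul(-3, -2))), -4) = Mul(Mul(Rational(-13, 20), Add(3, 6)), -4) = Mul(Mul(Rational(-13, 20), 9), -4) = Mul(Rational(-117, 20), -4) = Rational(117, 5)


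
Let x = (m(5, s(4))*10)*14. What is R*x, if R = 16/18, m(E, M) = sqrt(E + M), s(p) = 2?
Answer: 1120*sqrt(7)/9 ≈ 329.25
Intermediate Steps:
R = 8/9 (R = 16*(1/18) = 8/9 ≈ 0.88889)
x = 140*sqrt(7) (x = (sqrt(5 + 2)*10)*14 = (sqrt(7)*10)*14 = (10*sqrt(7))*14 = 140*sqrt(7) ≈ 370.41)
R*x = 8*(140*sqrt(7))/9 = 1120*sqrt(7)/9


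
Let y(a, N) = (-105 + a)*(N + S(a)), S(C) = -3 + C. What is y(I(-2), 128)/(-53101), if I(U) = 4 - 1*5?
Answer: 13144/53101 ≈ 0.24753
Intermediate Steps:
I(U) = -1 (I(U) = 4 - 5 = -1)
y(a, N) = (-105 + a)*(-3 + N + a) (y(a, N) = (-105 + a)*(N + (-3 + a)) = (-105 + a)*(-3 + N + a))
y(I(-2), 128)/(-53101) = (315 + (-1)² - 108*(-1) - 105*128 + 128*(-1))/(-53101) = (315 + 1 + 108 - 13440 - 128)*(-1/53101) = -13144*(-1/53101) = 13144/53101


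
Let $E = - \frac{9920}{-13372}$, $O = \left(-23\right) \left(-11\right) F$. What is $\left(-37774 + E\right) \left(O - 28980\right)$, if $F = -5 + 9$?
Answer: $\frac{3531687223936}{3343} \approx 1.0564 \cdot 10^{9}$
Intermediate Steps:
$F = 4$
$O = 1012$ ($O = \left(-23\right) \left(-11\right) 4 = 253 \cdot 4 = 1012$)
$E = \frac{2480}{3343}$ ($E = \left(-9920\right) \left(- \frac{1}{13372}\right) = \frac{2480}{3343} \approx 0.74185$)
$\left(-37774 + E\right) \left(O - 28980\right) = \left(-37774 + \frac{2480}{3343}\right) \left(1012 - 28980\right) = \left(- \frac{126276002}{3343}\right) \left(-27968\right) = \frac{3531687223936}{3343}$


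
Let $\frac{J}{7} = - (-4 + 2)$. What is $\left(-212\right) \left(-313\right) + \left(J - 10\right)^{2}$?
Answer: $66372$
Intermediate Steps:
$J = 14$ ($J = 7 \left(- (-4 + 2)\right) = 7 \left(\left(-1\right) \left(-2\right)\right) = 7 \cdot 2 = 14$)
$\left(-212\right) \left(-313\right) + \left(J - 10\right)^{2} = \left(-212\right) \left(-313\right) + \left(14 - 10\right)^{2} = 66356 + 4^{2} = 66356 + 16 = 66372$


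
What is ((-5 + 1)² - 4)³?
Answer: 1728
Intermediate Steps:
((-5 + 1)² - 4)³ = ((-4)² - 4)³ = (16 - 4)³ = 12³ = 1728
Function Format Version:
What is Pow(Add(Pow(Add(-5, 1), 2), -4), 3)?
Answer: 1728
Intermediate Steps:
Pow(Add(Pow(Add(-5, 1), 2), -4), 3) = Pow(Add(Pow(-4, 2), -4), 3) = Pow(Add(16, -4), 3) = Pow(12, 3) = 1728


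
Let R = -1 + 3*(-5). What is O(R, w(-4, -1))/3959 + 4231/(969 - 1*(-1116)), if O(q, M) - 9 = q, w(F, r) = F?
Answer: 16735934/8254515 ≈ 2.0275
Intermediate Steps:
R = -16 (R = -1 - 15 = -16)
O(q, M) = 9 + q
O(R, w(-4, -1))/3959 + 4231/(969 - 1*(-1116)) = (9 - 16)/3959 + 4231/(969 - 1*(-1116)) = -7*1/3959 + 4231/(969 + 1116) = -7/3959 + 4231/2085 = 16735934/8254515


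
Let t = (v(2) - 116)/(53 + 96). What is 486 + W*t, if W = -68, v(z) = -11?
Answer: 81050/149 ≈ 543.96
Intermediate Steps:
t = -127/149 (t = (-11 - 116)/(53 + 96) = -127/149 ≈ -0.85235)
486 + W*t = 486 - 68*(-127/149) = 486 + 8636/149 = 81050/149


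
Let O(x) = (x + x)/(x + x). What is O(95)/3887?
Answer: 1/3887 ≈ 0.00025727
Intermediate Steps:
O(x) = 1 (O(x) = (2*x)/((2*x)) = (2*x)*(1/(2*x)) = 1)
O(95)/3887 = 1/3887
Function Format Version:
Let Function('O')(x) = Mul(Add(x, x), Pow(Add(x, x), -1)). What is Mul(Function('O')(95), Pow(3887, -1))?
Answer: Rational(1, 3887) ≈ 0.00025727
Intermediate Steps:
Function('O')(x) = 1 (Function('O')(x) = Mul(Mul(2, x), Pow(Mul(2, x), -1)) = Mul(Mul(2, x), Mul(Rational(1, 2), Pow(x, -1))) = 1)
Mul(Function('O')(95), Pow(3887, -1)) = Mul(1, Pow(3887, -1)) = Mul(1, Rational(1, 3887)) = Rational(1, 3887)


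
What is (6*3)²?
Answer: 324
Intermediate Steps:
(6*3)² = 18² = 324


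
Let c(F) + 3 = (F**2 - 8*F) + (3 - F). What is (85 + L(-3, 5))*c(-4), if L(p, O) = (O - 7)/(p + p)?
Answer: 13312/3 ≈ 4437.3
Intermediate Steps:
c(F) = F**2 - 9*F (c(F) = -3 + ((F**2 - 8*F) + (3 - F)) = -3 + (3 + F**2 - 9*F) = F**2 - 9*F)
L(p, O) = (-7 + O)/(2*p) (L(p, O) = (-7 + O)/((2*p)) = (-7 + O)*(1/(2*p)) = (-7 + O)/(2*p))
(85 + L(-3, 5))*c(-4) = (85 + (1/2)*(-7 + 5)/(-3))*(-4*(-9 - 4)) = (85 + (1/2)*(-1/3)*(-2))*(-4*(-13)) = (85 + 1/3)*52 = (256/3)*52 = 13312/3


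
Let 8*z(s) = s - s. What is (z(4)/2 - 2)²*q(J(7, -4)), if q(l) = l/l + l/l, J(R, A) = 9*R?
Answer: 8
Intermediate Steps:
q(l) = 2 (q(l) = 1 + 1 = 2)
z(s) = 0 (z(s) = (s - s)/8 = (⅛)*0 = 0)
(z(4)/2 - 2)²*q(J(7, -4)) = (0/2 - 2)²*2 = (0*(½) - 2)²*2 = (0 - 2)²*2 = (-2)²*2 = 4*2 = 8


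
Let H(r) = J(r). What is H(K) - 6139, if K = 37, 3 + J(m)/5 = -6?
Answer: -6184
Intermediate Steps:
J(m) = -45 (J(m) = -15 + 5*(-6) = -15 - 30 = -45)
H(r) = -45
H(K) - 6139 = -45 - 6139 = -6184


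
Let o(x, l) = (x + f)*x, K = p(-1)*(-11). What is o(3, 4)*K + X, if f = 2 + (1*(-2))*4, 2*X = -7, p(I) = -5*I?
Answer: 983/2 ≈ 491.50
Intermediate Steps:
X = -7/2 (X = (1/2)*(-7) = -7/2 ≈ -3.5000)
f = -6 (f = 2 - 2*4 = 2 - 8 = -6)
K = -55 (K = -5*(-1)*(-11) = 5*(-11) = -55)
o(x, l) = x*(-6 + x) (o(x, l) = (x - 6)*x = (-6 + x)*x = x*(-6 + x))
o(3, 4)*K + X = (3*(-6 + 3))*(-55) - 7/2 = (3*(-3))*(-55) - 7/2 = -9*(-55) - 7/2 = 495 - 7/2 = 983/2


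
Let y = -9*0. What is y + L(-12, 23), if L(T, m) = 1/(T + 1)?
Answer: -1/11 ≈ -0.090909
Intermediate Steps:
y = 0
L(T, m) = 1/(1 + T)
y + L(-12, 23) = 0 + 1/(1 - 12) = 0 + 1/(-11) = 0 - 1/11 = -1/11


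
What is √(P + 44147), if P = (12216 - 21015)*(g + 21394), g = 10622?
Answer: I*√281664637 ≈ 16783.0*I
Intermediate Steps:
P = -281708784 (P = (12216 - 21015)*(10622 + 21394) = -8799*32016 = -281708784)
√(P + 44147) = √(-281708784 + 44147) = √(-281664637) = I*√281664637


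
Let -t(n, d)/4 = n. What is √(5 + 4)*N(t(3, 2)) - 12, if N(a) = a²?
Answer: 420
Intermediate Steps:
t(n, d) = -4*n
√(5 + 4)*N(t(3, 2)) - 12 = √(5 + 4)*(-4*3)² - 12 = √9*(-12)² - 12 = 3*144 - 12 = 432 - 12 = 420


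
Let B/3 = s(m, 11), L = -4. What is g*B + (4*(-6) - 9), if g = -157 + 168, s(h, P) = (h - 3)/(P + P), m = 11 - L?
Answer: -15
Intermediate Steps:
m = 15 (m = 11 - 1*(-4) = 11 + 4 = 15)
s(h, P) = (-3 + h)/(2*P) (s(h, P) = (-3 + h)/((2*P)) = (-3 + h)*(1/(2*P)) = (-3 + h)/(2*P))
B = 18/11 (B = 3*((1/2)*(-3 + 15)/11) = 3*((1/2)*(1/11)*12) = 3*(6/11) = 18/11 ≈ 1.6364)
g = 11
g*B + (4*(-6) - 9) = 11*(18/11) + (4*(-6) - 9) = 18 + (-24 - 9) = 18 - 33 = -15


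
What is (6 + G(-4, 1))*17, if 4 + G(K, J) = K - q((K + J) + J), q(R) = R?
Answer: 0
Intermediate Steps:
G(K, J) = -4 - 2*J (G(K, J) = -4 + (K - ((K + J) + J)) = -4 + (K - ((J + K) + J)) = -4 + (K - (K + 2*J)) = -4 + (K + (-K - 2*J)) = -4 - 2*J)
(6 + G(-4, 1))*17 = (6 + (-4 - 2*1))*17 = (6 + (-4 - 2))*17 = (6 - 6)*17 = 0*17 = 0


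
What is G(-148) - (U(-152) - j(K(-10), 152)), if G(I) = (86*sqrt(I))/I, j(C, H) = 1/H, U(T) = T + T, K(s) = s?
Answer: 46209/152 - 43*I*sqrt(37)/37 ≈ 304.01 - 7.0692*I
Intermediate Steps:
U(T) = 2*T
G(I) = 86/sqrt(I)
G(-148) - (U(-152) - j(K(-10), 152)) = 86/sqrt(-148) - (2*(-152) - 1/152) = 86*(-I*sqrt(37)/74) - (-304 - 1*1/152) = -43*I*sqrt(37)/37 - (-304 - 1/152) = -43*I*sqrt(37)/37 - 1*(-46209/152) = -43*I*sqrt(37)/37 + 46209/152 = 46209/152 - 43*I*sqrt(37)/37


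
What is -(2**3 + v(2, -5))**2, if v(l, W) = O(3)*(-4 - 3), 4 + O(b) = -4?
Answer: -4096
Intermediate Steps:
O(b) = -8 (O(b) = -4 - 4 = -8)
v(l, W) = 56 (v(l, W) = -8*(-4 - 3) = -8*(-7) = 56)
-(2**3 + v(2, -5))**2 = -(2**3 + 56)**2 = -(8 + 56)**2 = -1*64**2 = -1*4096 = -4096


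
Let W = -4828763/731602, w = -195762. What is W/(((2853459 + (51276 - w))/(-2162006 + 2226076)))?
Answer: -3597428435/26375927979 ≈ -0.13639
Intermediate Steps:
W = -4828763/731602 (W = -4828763*1/731602 = -4828763/731602 ≈ -6.6003)
W/(((2853459 + (51276 - w))/(-2162006 + 2226076))) = -4828763*(-2162006 + 2226076)/(2853459 + (51276 - 1*(-195762)))/731602 = -4828763*64070/(2853459 + (51276 + 195762))/731602 = -4828763*64070/(2853459 + 247038)/731602 = -4828763/(731602*(3100497*(1/64070))) = -4828763/(731602*3100497/64070) = -4828763/731602*64070/3100497 = -3597428435/26375927979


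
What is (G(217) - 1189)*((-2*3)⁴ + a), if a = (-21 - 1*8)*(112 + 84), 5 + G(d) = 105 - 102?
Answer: 5226108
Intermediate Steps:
G(d) = -2 (G(d) = -5 + (105 - 102) = -5 + 3 = -2)
a = -5684 (a = (-21 - 8)*196 = -29*196 = -5684)
(G(217) - 1189)*((-2*3)⁴ + a) = (-2 - 1189)*((-2*3)⁴ - 5684) = -1191*((-6)⁴ - 5684) = -1191*(1296 - 5684) = -1191*(-4388) = 5226108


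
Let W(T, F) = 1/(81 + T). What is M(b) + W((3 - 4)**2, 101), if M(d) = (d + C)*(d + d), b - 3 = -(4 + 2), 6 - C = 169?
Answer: 81673/82 ≈ 996.01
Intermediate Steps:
C = -163 (C = 6 - 1*169 = 6 - 169 = -163)
b = -3 (b = 3 - (4 + 2) = 3 - 1*6 = 3 - 6 = -3)
M(d) = 2*d*(-163 + d) (M(d) = (d - 163)*(d + d) = (-163 + d)*(2*d) = 2*d*(-163 + d))
M(b) + W((3 - 4)**2, 101) = 2*(-3)*(-163 - 3) + 1/(81 + (3 - 4)**2) = 2*(-3)*(-166) + 1/(81 + (-1)**2) = 996 + 1/(81 + 1) = 996 + 1/82 = 81673/82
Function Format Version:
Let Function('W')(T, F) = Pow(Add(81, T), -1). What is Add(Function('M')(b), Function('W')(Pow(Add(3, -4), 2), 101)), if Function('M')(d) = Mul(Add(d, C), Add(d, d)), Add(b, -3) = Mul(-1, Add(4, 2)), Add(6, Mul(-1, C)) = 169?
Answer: Rational(81673, 82) ≈ 996.01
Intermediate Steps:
C = -163 (C = Add(6, Mul(-1, 169)) = Add(6, -169) = -163)
b = -3 (b = Add(3, Mul(-1, Add(4, 2))) = Add(3, Mul(-1, 6)) = Add(3, -6) = -3)
Function('M')(d) = Mul(2, d, Add(-163, d)) (Function('M')(d) = Mul(Add(d, -163), Add(d, d)) = Mul(Add(-163, d), Mul(2, d)) = Mul(2, d, Add(-163, d)))
Add(Function('M')(b), Function('W')(Pow(Add(3, -4), 2), 101)) = Add(Mul(2, -3, Add(-163, -3)), Pow(Add(81, Pow(Add(3, -4), 2)), -1)) = Add(Mul(2, -3, -166), Pow(Add(81, Pow(-1, 2)), -1)) = Add(996, Pow(Add(81, 1), -1)) = Add(996, Pow(82, -1)) = Add(996, Rational(1, 82)) = Rational(81673, 82)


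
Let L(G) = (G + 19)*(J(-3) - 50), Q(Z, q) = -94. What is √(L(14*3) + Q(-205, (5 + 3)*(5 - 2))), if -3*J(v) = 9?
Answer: I*√3327 ≈ 57.68*I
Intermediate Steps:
J(v) = -3 (J(v) = -⅓*9 = -3)
L(G) = -1007 - 53*G (L(G) = (G + 19)*(-3 - 50) = (19 + G)*(-53) = -1007 - 53*G)
√(L(14*3) + Q(-205, (5 + 3)*(5 - 2))) = √((-1007 - 742*3) - 94) = √((-1007 - 53*42) - 94) = √((-1007 - 2226) - 94) = √(-3233 - 94) = √(-3327) = I*√3327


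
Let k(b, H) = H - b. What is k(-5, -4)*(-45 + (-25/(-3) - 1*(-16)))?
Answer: -62/3 ≈ -20.667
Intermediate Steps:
k(-5, -4)*(-45 + (-25/(-3) - 1*(-16))) = (-4 - 1*(-5))*(-45 + (-25/(-3) - 1*(-16))) = (-4 + 5)*(-45 + (-25*(-⅓) + 16)) = 1*(-45 + (25/3 + 16)) = 1*(-45 + 73/3) = 1*(-62/3) = -62/3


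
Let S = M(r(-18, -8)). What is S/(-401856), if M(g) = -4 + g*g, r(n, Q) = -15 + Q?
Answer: -25/19136 ≈ -0.0013064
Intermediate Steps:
M(g) = -4 + g**2
S = 525 (S = -4 + (-15 - 8)**2 = -4 + (-23)**2 = -4 + 529 = 525)
S/(-401856) = 525/(-401856) = 525*(-1/401856) = -25/19136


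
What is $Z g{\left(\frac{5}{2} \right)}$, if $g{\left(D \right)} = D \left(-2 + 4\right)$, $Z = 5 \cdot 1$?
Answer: $25$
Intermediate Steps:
$Z = 5$
$g{\left(D \right)} = 2 D$ ($g{\left(D \right)} = D 2 = 2 D$)
$Z g{\left(\frac{5}{2} \right)} = 5 \cdot 2 \cdot \frac{5}{2} = 5 \cdot 5 = 25$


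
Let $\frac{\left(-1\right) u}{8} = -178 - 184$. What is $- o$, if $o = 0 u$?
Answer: $0$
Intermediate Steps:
$u = 2896$ ($u = - 8 \left(-178 - 184\right) = \left(-8\right) \left(-362\right) = 2896$)
$o = 0$ ($o = 0 \cdot 2896 = 0$)
$- o = \left(-1\right) 0 = 0$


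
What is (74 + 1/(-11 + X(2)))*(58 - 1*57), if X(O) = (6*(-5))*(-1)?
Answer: 1407/19 ≈ 74.053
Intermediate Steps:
X(O) = 30 (X(O) = -30*(-1) = 30)
(74 + 1/(-11 + X(2)))*(58 - 1*57) = (74 + 1/(-11 + 30))*(58 - 1*57) = (74 + 1/19)*(58 - 57) = (74 + 1/19)*1 = (1407/19)*1 = 1407/19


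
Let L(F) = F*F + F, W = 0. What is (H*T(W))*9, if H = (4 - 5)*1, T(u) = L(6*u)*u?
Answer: 0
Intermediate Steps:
L(F) = F + F**2 (L(F) = F**2 + F = F + F**2)
T(u) = 6*u**2*(1 + 6*u) (T(u) = ((6*u)*(1 + 6*u))*u = (6*u*(1 + 6*u))*u = 6*u**2*(1 + 6*u))
H = -1 (H = -1*1 = -1)
(H*T(W))*9 = -0**2*(6 + 36*0)*9 = -0*(6 + 0)*9 = -0*6*9 = -1*0*9 = 0*9 = 0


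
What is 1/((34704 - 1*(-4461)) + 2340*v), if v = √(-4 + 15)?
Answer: 2611/98244375 - 52*√11/32748125 ≈ 2.1310e-5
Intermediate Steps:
v = √11 ≈ 3.3166
1/((34704 - 1*(-4461)) + 2340*v) = 1/((34704 - 1*(-4461)) + 2340*√11) = 1/((34704 + 4461) + 2340*√11) = 1/(39165 + 2340*√11)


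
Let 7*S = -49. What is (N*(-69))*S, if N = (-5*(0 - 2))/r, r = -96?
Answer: -805/16 ≈ -50.313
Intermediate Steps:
S = -7 (S = (⅐)*(-49) = -7)
N = -5/48 (N = -5*(0 - 2)/(-96) = -5*(-2)*(-1/96) = 10*(-1/96) = -5/48 ≈ -0.10417)
(N*(-69))*S = -5/48*(-69)*(-7) = (115/16)*(-7) = -805/16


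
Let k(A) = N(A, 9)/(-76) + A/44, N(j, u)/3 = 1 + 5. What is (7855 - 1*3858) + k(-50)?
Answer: 835086/209 ≈ 3995.6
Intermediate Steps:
N(j, u) = 18 (N(j, u) = 3*(1 + 5) = 3*6 = 18)
k(A) = -9/38 + A/44 (k(A) = 18/(-76) + A/44 = 18*(-1/76) + A*(1/44) = -9/38 + A/44)
(7855 - 1*3858) + k(-50) = (7855 - 1*3858) + (-9/38 + (1/44)*(-50)) = (7855 - 3858) + (-9/38 - 25/22) = 3997 - 287/209 = 835086/209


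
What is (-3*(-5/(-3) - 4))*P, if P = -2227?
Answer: -15589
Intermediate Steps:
(-3*(-5/(-3) - 4))*P = -3*(-5/(-3) - 4)*(-2227) = -3*(-5*(-1/3) - 4)*(-2227) = -3*(5/3 - 4)*(-2227) = -3*(-7/3)*(-2227) = 7*(-2227) = -15589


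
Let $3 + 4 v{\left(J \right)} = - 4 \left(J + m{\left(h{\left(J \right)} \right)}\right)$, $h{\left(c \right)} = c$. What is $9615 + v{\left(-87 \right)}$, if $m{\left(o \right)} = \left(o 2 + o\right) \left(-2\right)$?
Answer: $\frac{36717}{4} \approx 9179.3$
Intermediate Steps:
$m{\left(o \right)} = - 6 o$ ($m{\left(o \right)} = \left(2 o + o\right) \left(-2\right) = 3 o \left(-2\right) = - 6 o$)
$v{\left(J \right)} = - \frac{3}{4} + 5 J$ ($v{\left(J \right)} = - \frac{3}{4} + \frac{\left(-4\right) \left(J - 6 J\right)}{4} = - \frac{3}{4} + \frac{\left(-4\right) \left(- 5 J\right)}{4} = - \frac{3}{4} + \frac{20 J}{4} = - \frac{3}{4} + 5 J$)
$9615 + v{\left(-87 \right)} = 9615 + \left(- \frac{3}{4} + 5 \left(-87\right)\right) = 9615 - \frac{1743}{4} = \frac{36717}{4}$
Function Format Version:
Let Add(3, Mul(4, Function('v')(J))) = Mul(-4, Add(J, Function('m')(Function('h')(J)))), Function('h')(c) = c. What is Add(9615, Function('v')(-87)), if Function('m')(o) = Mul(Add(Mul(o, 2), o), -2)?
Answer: Rational(36717, 4) ≈ 9179.3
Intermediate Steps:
Function('m')(o) = Mul(-6, o) (Function('m')(o) = Mul(Add(Mul(2, o), o), -2) = Mul(Mul(3, o), -2) = Mul(-6, o))
Function('v')(J) = Add(Rational(-3, 4), Mul(5, J)) (Function('v')(J) = Add(Rational(-3, 4), Mul(Rational(1, 4), Mul(-4, Add(J, Mul(-6, J))))) = Add(Rational(-3, 4), Mul(Rational(1, 4), Mul(-4, Mul(-5, J)))) = Add(Rational(-3, 4), Mul(Rational(1, 4), Mul(20, J))) = Add(Rational(-3, 4), Mul(5, J)))
Add(9615, Function('v')(-87)) = Add(9615, Add(Rational(-3, 4), Mul(5, -87))) = Add(9615, Add(Rational(-3, 4), -435)) = Add(9615, Rational(-1743, 4)) = Rational(36717, 4)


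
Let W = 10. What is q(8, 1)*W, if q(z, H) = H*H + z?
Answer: 90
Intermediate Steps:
q(z, H) = z + H² (q(z, H) = H² + z = z + H²)
q(8, 1)*W = (8 + 1²)*10 = (8 + 1)*10 = 9*10 = 90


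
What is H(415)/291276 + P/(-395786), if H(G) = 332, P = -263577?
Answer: 19226263801/28820740734 ≈ 0.66710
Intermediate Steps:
H(415)/291276 + P/(-395786) = 332/291276 - 263577/(-395786) = 332*(1/291276) - 263577*(-1/395786) = 83/72819 + 263577/395786 = 19226263801/28820740734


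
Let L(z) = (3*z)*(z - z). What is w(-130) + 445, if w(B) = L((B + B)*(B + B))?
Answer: 445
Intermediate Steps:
L(z) = 0 (L(z) = (3*z)*0 = 0)
w(B) = 0
w(-130) + 445 = 0 + 445 = 445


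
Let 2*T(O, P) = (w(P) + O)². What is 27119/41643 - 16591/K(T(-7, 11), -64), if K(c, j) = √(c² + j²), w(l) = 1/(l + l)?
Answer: 27119/41643 - 16060088*√4386031585/4386031585 ≈ -241.85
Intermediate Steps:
w(l) = 1/(2*l)
T(O, P) = (O + 1/(2*P))²/2 (T(O, P) = (1/(2*P) + O)²/2 = (O + 1/(2*P))²/2)
27119/41643 - 16591/K(T(-7, 11), -64) = 27119/41643 - 16591/√(((⅛)*(1 + 2*(-7)*11)²/11²)² + (-64)²) = 27119*(1/41643) - 16591/√(((⅛)*(1/121)*(1 - 154)²)² + 4096) = 27119/41643 - 16591/√(((⅛)*(1/121)*(-153)²)² + 4096) = 27119/41643 - 16591/√(((⅛)*(1/121)*23409)² + 4096) = 27119/41643 - 16591/√((23409/968)² + 4096) = 27119/41643 - 16591/√(547981281/937024 + 4096) = 27119/41643 - 16591*968*√4386031585/4386031585 = 27119/41643 - 16060088*√4386031585/4386031585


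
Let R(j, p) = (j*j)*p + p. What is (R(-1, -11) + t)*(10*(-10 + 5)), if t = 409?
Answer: -19350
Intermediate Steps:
R(j, p) = p + p*j**2 (R(j, p) = j**2*p + p = p*j**2 + p = p + p*j**2)
(R(-1, -11) + t)*(10*(-10 + 5)) = (-11*(1 + (-1)**2) + 409)*(10*(-10 + 5)) = (-11*(1 + 1) + 409)*(10*(-5)) = (-11*2 + 409)*(-50) = (-22 + 409)*(-50) = 387*(-50) = -19350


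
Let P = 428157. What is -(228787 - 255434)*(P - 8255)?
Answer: 11189128594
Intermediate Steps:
-(228787 - 255434)*(P - 8255) = -(228787 - 255434)*(428157 - 8255) = -(-26647)*419902 = -1*(-11189128594) = 11189128594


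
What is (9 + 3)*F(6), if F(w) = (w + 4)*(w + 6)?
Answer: 1440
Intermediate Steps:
F(w) = (4 + w)*(6 + w)
(9 + 3)*F(6) = (9 + 3)*(24 + 6² + 10*6) = 12*(24 + 36 + 60) = 12*120 = 1440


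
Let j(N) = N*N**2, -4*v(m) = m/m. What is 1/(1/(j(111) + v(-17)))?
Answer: 5470523/4 ≈ 1.3676e+6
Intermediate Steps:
v(m) = -1/4 (v(m) = -m/(4*m) = -1/4*1 = -1/4)
j(N) = N**3
1/(1/(j(111) + v(-17))) = 1/(1/(111**3 - 1/4)) = 1/(1/(1367631 - 1/4)) = 1/(1/(5470523/4)) = 1/(4/5470523) = 5470523/4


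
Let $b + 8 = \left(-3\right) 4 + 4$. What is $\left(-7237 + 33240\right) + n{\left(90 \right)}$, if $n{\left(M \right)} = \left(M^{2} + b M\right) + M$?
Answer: $32753$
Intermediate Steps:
$b = -16$ ($b = -8 + \left(\left(-3\right) 4 + 4\right) = -8 + \left(-12 + 4\right) = -8 - 8 = -16$)
$n{\left(M \right)} = M^{2} - 15 M$ ($n{\left(M \right)} = \left(M^{2} - 16 M\right) + M = M^{2} - 15 M$)
$\left(-7237 + 33240\right) + n{\left(90 \right)} = \left(-7237 + 33240\right) + 90 \left(-15 + 90\right) = 26003 + 90 \cdot 75 = 26003 + 6750 = 32753$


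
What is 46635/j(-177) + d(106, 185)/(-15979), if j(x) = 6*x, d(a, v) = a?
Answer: -248431079/5656566 ≈ -43.919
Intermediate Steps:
46635/j(-177) + d(106, 185)/(-15979) = 46635/((6*(-177))) + 106/(-15979) = 46635/(-1062) + 106*(-1/15979) = 46635*(-1/1062) - 106/15979 = -15545/354 - 106/15979 = -248431079/5656566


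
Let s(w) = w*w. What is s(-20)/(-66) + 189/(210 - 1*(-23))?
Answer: -40363/7689 ≈ -5.2495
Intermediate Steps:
s(w) = w²
s(-20)/(-66) + 189/(210 - 1*(-23)) = (-20)²/(-66) + 189/(210 - 1*(-23)) = 400*(-1/66) + 189/(210 + 23) = -200/33 + 189/233 = -40363/7689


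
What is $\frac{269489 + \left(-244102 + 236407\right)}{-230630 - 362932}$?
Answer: $- \frac{130897}{296781} \approx -0.44106$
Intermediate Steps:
$\frac{269489 + \left(-244102 + 236407\right)}{-230630 - 362932} = \frac{269489 - 7695}{-593562} = 261794 \left(- \frac{1}{593562}\right) = - \frac{130897}{296781}$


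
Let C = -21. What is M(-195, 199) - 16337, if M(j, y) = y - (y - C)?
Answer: -16358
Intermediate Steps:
M(j, y) = -21 (M(j, y) = y - (y - 1*(-21)) = y - (y + 21) = y - (21 + y) = y + (-21 - y) = -21)
M(-195, 199) - 16337 = -21 - 16337 = -16358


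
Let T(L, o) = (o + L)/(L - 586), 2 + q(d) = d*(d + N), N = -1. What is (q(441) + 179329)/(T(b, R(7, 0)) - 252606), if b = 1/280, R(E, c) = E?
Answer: -61261683993/41447341835 ≈ -1.4781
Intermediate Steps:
q(d) = -2 + d*(-1 + d) (q(d) = -2 + d*(d - 1) = -2 + d*(-1 + d))
b = 1/280 ≈ 0.0035714
T(L, o) = (L + o)/(-586 + L)
(q(441) + 179329)/(T(b, R(7, 0)) - 252606) = ((-2 + 441² - 1*441) + 179329)/((1/280 + 7)/(-586 + 1/280) - 252606) = ((-2 + 194481 - 441) + 179329)/((1961/280)/(-164079/280) - 252606) = (194038 + 179329)/(-280/164079*1961/280 - 252606) = 373367/(-1961/164079 - 252606) = 373367/(-41447341835/164079) = 373367*(-164079/41447341835) = -61261683993/41447341835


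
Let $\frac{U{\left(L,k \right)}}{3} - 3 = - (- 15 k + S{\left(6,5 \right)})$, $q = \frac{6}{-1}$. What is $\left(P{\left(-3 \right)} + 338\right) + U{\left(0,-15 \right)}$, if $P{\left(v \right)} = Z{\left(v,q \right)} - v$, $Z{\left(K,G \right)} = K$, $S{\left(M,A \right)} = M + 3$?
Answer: $-355$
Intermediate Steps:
$S{\left(M,A \right)} = 3 + M$
$q = -6$ ($q = 6 \left(-1\right) = -6$)
$P{\left(v \right)} = 0$ ($P{\left(v \right)} = v - v = 0$)
$U{\left(L,k \right)} = -18 + 45 k$ ($U{\left(L,k \right)} = 9 + 3 \left(- (- 15 k + \left(3 + 6\right))\right) = 9 + 3 \left(- (- 15 k + 9)\right) = 9 + 3 \left(- (9 - 15 k)\right) = 9 + 3 \left(-9 + 15 k\right) = 9 + \left(-27 + 45 k\right) = -18 + 45 k$)
$\left(P{\left(-3 \right)} + 338\right) + U{\left(0,-15 \right)} = \left(0 + 338\right) + \left(-18 + 45 \left(-15\right)\right) = 338 - 693 = -355$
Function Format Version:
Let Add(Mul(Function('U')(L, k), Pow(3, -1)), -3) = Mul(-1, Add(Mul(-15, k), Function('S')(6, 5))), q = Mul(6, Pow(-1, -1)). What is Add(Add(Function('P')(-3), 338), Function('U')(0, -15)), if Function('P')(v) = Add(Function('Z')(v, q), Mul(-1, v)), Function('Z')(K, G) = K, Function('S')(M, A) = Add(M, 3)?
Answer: -355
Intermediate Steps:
Function('S')(M, A) = Add(3, M)
q = -6 (q = Mul(6, -1) = -6)
Function('P')(v) = 0 (Function('P')(v) = Add(v, Mul(-1, v)) = 0)
Function('U')(L, k) = Add(-18, Mul(45, k)) (Function('U')(L, k) = Add(9, Mul(3, Mul(-1, Add(Mul(-15, k), Add(3, 6))))) = Add(9, Mul(3, Mul(-1, Add(Mul(-15, k), 9)))) = Add(9, Mul(3, Mul(-1, Add(9, Mul(-15, k))))) = Add(9, Mul(3, Add(-9, Mul(15, k)))) = Add(9, Add(-27, Mul(45, k))) = Add(-18, Mul(45, k)))
Add(Add(Function('P')(-3), 338), Function('U')(0, -15)) = Add(Add(0, 338), Add(-18, Mul(45, -15))) = Add(338, Add(-18, -675)) = Add(338, -693) = -355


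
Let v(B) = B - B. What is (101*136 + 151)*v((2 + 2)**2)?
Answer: 0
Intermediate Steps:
v(B) = 0
(101*136 + 151)*v((2 + 2)**2) = (101*136 + 151)*0 = (13736 + 151)*0 = 13887*0 = 0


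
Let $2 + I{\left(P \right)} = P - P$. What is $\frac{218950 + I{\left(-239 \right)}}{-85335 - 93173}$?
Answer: $- \frac{54737}{44627} \approx -1.2265$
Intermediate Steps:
$I{\left(P \right)} = -2$ ($I{\left(P \right)} = -2 + \left(P - P\right) = -2 + 0 = -2$)
$\frac{218950 + I{\left(-239 \right)}}{-85335 - 93173} = \frac{218950 - 2}{-85335 - 93173} = \frac{218948}{-178508} = 218948 \left(- \frac{1}{178508}\right) = - \frac{54737}{44627}$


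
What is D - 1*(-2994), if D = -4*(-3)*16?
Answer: 3186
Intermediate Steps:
D = 192 (D = 12*16 = 192)
D - 1*(-2994) = 192 - 1*(-2994) = 192 + 2994 = 3186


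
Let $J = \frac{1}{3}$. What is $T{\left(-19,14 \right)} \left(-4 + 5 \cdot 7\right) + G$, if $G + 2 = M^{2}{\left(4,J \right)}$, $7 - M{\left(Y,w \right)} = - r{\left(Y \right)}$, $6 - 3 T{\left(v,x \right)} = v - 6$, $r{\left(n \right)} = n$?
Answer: $\frac{1318}{3} \approx 439.33$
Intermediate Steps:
$J = \frac{1}{3} \approx 0.33333$
$T{\left(v,x \right)} = 4 - \frac{v}{3}$ ($T{\left(v,x \right)} = 2 - \frac{v - 6}{3} = 2 - \frac{-6 + v}{3} = 2 - \left(-2 + \frac{v}{3}\right) = 4 - \frac{v}{3}$)
$M{\left(Y,w \right)} = 7 + Y$ ($M{\left(Y,w \right)} = 7 - - Y = 7 + Y$)
$G = 119$ ($G = -2 + \left(7 + 4\right)^{2} = -2 + 11^{2} = -2 + 121 = 119$)
$T{\left(-19,14 \right)} \left(-4 + 5 \cdot 7\right) + G = \left(4 - - \frac{19}{3}\right) \left(-4 + 5 \cdot 7\right) + 119 = \left(4 + \frac{19}{3}\right) \left(-4 + 35\right) + 119 = \frac{31}{3} \cdot 31 + 119 = \frac{961}{3} + 119 = \frac{1318}{3}$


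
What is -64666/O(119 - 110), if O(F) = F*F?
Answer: -64666/81 ≈ -798.35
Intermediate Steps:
O(F) = F**2
-64666/O(119 - 110) = -64666/(119 - 110)**2 = -64666/(9**2) = -64666/81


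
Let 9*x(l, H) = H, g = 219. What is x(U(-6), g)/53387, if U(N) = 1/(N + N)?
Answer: 73/160161 ≈ 0.00045579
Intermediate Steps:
U(N) = 1/(2*N)
x(l, H) = H/9
x(U(-6), g)/53387 = ((1/9)*219)/53387 = (73/3)*(1/53387) = 73/160161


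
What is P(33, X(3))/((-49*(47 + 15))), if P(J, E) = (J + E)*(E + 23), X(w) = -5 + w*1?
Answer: -3/14 ≈ -0.21429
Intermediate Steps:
X(w) = -5 + w
P(J, E) = (23 + E)*(E + J) (P(J, E) = (E + J)*(23 + E) = (23 + E)*(E + J))
P(33, X(3))/((-49*(47 + 15))) = ((-5 + 3)**2 + 23*(-5 + 3) + 23*33 + (-5 + 3)*33)/((-49*(47 + 15))) = ((-2)**2 + 23*(-2) + 759 - 2*33)/((-49*62)) = (4 - 46 + 759 - 66)/(-3038) = 651*(-1/3038) = -3/14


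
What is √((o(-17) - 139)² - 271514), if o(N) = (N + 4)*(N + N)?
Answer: I*√179705 ≈ 423.92*I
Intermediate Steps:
o(N) = 2*N*(4 + N) (o(N) = (4 + N)*(2*N) = 2*N*(4 + N))
√((o(-17) - 139)² - 271514) = √((2*(-17)*(4 - 17) - 139)² - 271514) = √((2*(-17)*(-13) - 139)² - 271514) = √((442 - 139)² - 271514) = √(303² - 271514) = √(91809 - 271514) = √(-179705) = I*√179705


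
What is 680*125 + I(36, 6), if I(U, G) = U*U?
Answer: 86296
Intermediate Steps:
I(U, G) = U**2
680*125 + I(36, 6) = 680*125 + 36**2 = 85000 + 1296 = 86296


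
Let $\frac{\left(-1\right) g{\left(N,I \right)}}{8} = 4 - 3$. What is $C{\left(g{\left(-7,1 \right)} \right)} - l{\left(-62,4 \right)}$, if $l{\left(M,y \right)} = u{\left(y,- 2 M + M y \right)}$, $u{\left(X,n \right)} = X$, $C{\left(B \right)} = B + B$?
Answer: $-20$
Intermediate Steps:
$g{\left(N,I \right)} = -8$ ($g{\left(N,I \right)} = - 8 \left(4 - 3\right) = \left(-8\right) 1 = -8$)
$C{\left(B \right)} = 2 B$
$l{\left(M,y \right)} = y$
$C{\left(g{\left(-7,1 \right)} \right)} - l{\left(-62,4 \right)} = 2 \left(-8\right) - 4 = -16 - 4 = -20$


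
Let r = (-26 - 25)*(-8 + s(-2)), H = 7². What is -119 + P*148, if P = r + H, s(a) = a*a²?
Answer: 127901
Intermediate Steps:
s(a) = a³
H = 49
r = 816 (r = (-26 - 25)*(-8 + (-2)³) = -51*(-8 - 8) = -51*(-16) = 816)
P = 865 (P = 816 + 49 = 865)
-119 + P*148 = -119 + 865*148 = -119 + 128020 = 127901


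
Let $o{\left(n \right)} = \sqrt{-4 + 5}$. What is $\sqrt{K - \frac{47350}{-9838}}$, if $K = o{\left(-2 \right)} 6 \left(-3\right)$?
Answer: $\frac{i \sqrt{319080773}}{4919} \approx 3.6314 i$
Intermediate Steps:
$o{\left(n \right)} = 1$ ($o{\left(n \right)} = \sqrt{1} = 1$)
$K = -18$ ($K = 1 \cdot 6 \left(-3\right) = 6 \left(-3\right) = -18$)
$\sqrt{K - \frac{47350}{-9838}} = \sqrt{-18 - \frac{47350}{-9838}} = \sqrt{-18 - - \frac{23675}{4919}} = \sqrt{-18 + \frac{23675}{4919}} = \sqrt{- \frac{64867}{4919}} = \frac{i \sqrt{319080773}}{4919}$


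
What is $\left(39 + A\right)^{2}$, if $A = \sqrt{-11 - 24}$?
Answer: $\left(39 + i \sqrt{35}\right)^{2} \approx 1486.0 + 461.45 i$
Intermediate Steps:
$A = i \sqrt{35}$ ($A = \sqrt{-35} = i \sqrt{35} \approx 5.9161 i$)
$\left(39 + A\right)^{2} = \left(39 + i \sqrt{35}\right)^{2}$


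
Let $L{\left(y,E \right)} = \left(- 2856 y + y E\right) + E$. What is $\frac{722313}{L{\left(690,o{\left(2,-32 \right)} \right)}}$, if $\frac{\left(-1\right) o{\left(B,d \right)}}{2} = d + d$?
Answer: $- \frac{722313}{1882192} \approx -0.38376$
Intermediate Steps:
$o{\left(B,d \right)} = - 4 d$ ($o{\left(B,d \right)} = - 2 \left(d + d\right) = - 2 \cdot 2 d = - 4 d$)
$L{\left(y,E \right)} = E - 2856 y + E y$ ($L{\left(y,E \right)} = \left(- 2856 y + E y\right) + E = E - 2856 y + E y$)
$\frac{722313}{L{\left(690,o{\left(2,-32 \right)} \right)}} = \frac{722313}{\left(-4\right) \left(-32\right) - 1970640 + \left(-4\right) \left(-32\right) 690} = \frac{722313}{128 - 1970640 + 128 \cdot 690} = \frac{722313}{128 - 1970640 + 88320} = \frac{722313}{-1882192} = 722313 \left(- \frac{1}{1882192}\right) = - \frac{722313}{1882192}$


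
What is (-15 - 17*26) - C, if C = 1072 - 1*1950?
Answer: 421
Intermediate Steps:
C = -878 (C = 1072 - 1950 = -878)
(-15 - 17*26) - C = (-15 - 17*26) - 1*(-878) = (-15 - 442) + 878 = -457 + 878 = 421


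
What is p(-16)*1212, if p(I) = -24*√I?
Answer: -116352*I ≈ -1.1635e+5*I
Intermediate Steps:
p(-16)*1212 = -96*I*1212 = -116352*I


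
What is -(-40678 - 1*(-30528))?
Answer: 10150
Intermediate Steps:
-(-40678 - 1*(-30528)) = -(-40678 + 30528) = -1*(-10150) = 10150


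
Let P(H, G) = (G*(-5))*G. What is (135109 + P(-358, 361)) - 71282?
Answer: -587778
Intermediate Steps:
P(H, G) = -5*G**2 (P(H, G) = (-5*G)*G = -5*G**2)
(135109 + P(-358, 361)) - 71282 = (135109 - 5*361**2) - 71282 = (135109 - 5*130321) - 71282 = (135109 - 651605) - 71282 = -516496 - 71282 = -587778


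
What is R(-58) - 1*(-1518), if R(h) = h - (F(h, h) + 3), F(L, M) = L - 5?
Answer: 1520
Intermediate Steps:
F(L, M) = -5 + L
R(h) = 2 (R(h) = h - ((-5 + h) + 3) = h - (-2 + h) = h + (2 - h) = 2)
R(-58) - 1*(-1518) = 2 - 1*(-1518) = 2 + 1518 = 1520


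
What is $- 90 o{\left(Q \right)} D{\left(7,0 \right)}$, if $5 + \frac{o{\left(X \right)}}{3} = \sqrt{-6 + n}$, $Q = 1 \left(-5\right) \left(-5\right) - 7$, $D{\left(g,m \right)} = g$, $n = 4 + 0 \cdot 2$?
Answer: $9450 - 1890 i \sqrt{2} \approx 9450.0 - 2672.9 i$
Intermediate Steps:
$n = 4$ ($n = 4 + 0 = 4$)
$Q = 18$ ($Q = \left(-5\right) \left(-5\right) - 7 = 25 - 7 = 18$)
$o{\left(X \right)} = -15 + 3 i \sqrt{2}$ ($o{\left(X \right)} = -15 + 3 \sqrt{-6 + 4} = -15 + 3 \sqrt{-2} = -15 + 3 i \sqrt{2}$)
$- 90 o{\left(Q \right)} D{\left(7,0 \right)} = - 90 \left(-15 + 3 i \sqrt{2}\right) 7 = \left(1350 - 270 i \sqrt{2}\right) 7 = 9450 - 1890 i \sqrt{2}$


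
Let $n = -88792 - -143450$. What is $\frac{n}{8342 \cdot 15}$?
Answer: $\frac{27329}{62565} \approx 0.43681$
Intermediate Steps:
$n = 54658$ ($n = -88792 + 143450 = 54658$)
$\frac{n}{8342 \cdot 15} = \frac{54658}{8342 \cdot 15} = \frac{54658}{125130} = 54658 \cdot \frac{1}{125130} = \frac{27329}{62565}$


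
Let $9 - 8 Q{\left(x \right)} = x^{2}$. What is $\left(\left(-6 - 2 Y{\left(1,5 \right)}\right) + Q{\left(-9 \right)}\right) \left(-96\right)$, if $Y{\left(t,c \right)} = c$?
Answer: $2400$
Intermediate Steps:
$Q{\left(x \right)} = \frac{9}{8} - \frac{x^{2}}{8}$
$\left(\left(-6 - 2 Y{\left(1,5 \right)}\right) + Q{\left(-9 \right)}\right) \left(-96\right) = \left(\left(-6 - 10\right) + \left(\frac{9}{8} - \frac{\left(-9\right)^{2}}{8}\right)\right) \left(-96\right) = \left(\left(-6 - 10\right) + \left(\frac{9}{8} - \frac{81}{8}\right)\right) \left(-96\right) = \left(-16 + \left(\frac{9}{8} - \frac{81}{8}\right)\right) \left(-96\right) = \left(-16 - 9\right) \left(-96\right) = \left(-25\right) \left(-96\right) = 2400$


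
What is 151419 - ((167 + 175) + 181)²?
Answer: -122110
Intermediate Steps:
151419 - ((167 + 175) + 181)² = 151419 - (342 + 181)² = 151419 - 1*523² = 151419 - 1*273529 = 151419 - 273529 = -122110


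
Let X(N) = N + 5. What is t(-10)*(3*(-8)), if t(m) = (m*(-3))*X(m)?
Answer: 3600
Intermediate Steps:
X(N) = 5 + N
t(m) = -3*m*(5 + m) (t(m) = (m*(-3))*(5 + m) = (-3*m)*(5 + m) = -3*m*(5 + m))
t(-10)*(3*(-8)) = (-3*(-10)*(5 - 10))*(3*(-8)) = -3*(-10)*(-5)*(-24) = -150*(-24) = 3600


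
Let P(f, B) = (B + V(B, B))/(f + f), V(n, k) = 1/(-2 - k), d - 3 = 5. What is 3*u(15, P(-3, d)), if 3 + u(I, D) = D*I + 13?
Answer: -117/4 ≈ -29.250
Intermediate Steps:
d = 8 (d = 3 + 5 = 8)
P(f, B) = (B - 1/(2 + B))/(2*f) (P(f, B) = (B - 1/(2 + B))/(f + f) = (B - 1/(2 + B))/((2*f)) = (B - 1/(2 + B))*(1/(2*f)) = (B - 1/(2 + B))/(2*f))
u(I, D) = 10 + D*I (u(I, D) = -3 + (D*I + 13) = -3 + (13 + D*I) = 10 + D*I)
3*u(15, P(-3, d)) = 3*(10 + ((½)*(-1 + 8*(2 + 8))/(-3*(2 + 8)))*15) = 3*(10 + ((½)*(-⅓)*(-1 + 8*10)/10)*15) = 3*(10 + ((½)*(-⅓)*(⅒)*(-1 + 80))*15) = 3*(10 + ((½)*(-⅓)*(⅒)*79)*15) = 3*(10 - 79/60*15) = 3*(10 - 79/4) = 3*(-39/4) = -117/4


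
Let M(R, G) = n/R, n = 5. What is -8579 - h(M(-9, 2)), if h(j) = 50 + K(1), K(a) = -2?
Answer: -8627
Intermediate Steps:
M(R, G) = 5/R
h(j) = 48 (h(j) = 50 - 2 = 48)
-8579 - h(M(-9, 2)) = -8579 - 1*48 = -8579 - 48 = -8627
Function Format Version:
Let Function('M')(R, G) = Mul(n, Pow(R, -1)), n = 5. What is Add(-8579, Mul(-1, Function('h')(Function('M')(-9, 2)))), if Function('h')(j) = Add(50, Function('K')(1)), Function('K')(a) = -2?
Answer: -8627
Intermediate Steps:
Function('M')(R, G) = Mul(5, Pow(R, -1))
Function('h')(j) = 48 (Function('h')(j) = Add(50, -2) = 48)
Add(-8579, Mul(-1, Function('h')(Function('M')(-9, 2)))) = Add(-8579, Mul(-1, 48)) = Add(-8579, -48) = -8627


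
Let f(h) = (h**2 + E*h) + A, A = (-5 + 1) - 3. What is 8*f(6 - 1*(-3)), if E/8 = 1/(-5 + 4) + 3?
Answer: 1744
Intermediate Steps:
E = 16 (E = 8*(1/(-5 + 4) + 3) = 8*(1/(-1) + 3) = 8*(-1 + 3) = 8*2 = 16)
A = -7 (A = -4 - 3 = -7)
f(h) = -7 + h**2 + 16*h (f(h) = (h**2 + 16*h) - 7 = -7 + h**2 + 16*h)
8*f(6 - 1*(-3)) = 8*(-7 + (6 - 1*(-3))**2 + 16*(6 - 1*(-3))) = 8*(-7 + (6 + 3)**2 + 16*(6 + 3)) = 8*(-7 + 9**2 + 16*9) = 8*(-7 + 81 + 144) = 8*218 = 1744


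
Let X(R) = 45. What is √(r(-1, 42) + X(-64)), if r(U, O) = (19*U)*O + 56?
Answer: I*√697 ≈ 26.401*I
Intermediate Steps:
r(U, O) = 56 + 19*O*U (r(U, O) = 19*O*U + 56 = 56 + 19*O*U)
√(r(-1, 42) + X(-64)) = √((56 + 19*42*(-1)) + 45) = √((56 - 798) + 45) = √(-742 + 45) = √(-697) = I*√697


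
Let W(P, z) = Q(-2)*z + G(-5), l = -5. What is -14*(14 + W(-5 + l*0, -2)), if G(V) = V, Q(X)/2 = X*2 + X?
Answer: -462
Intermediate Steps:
Q(X) = 6*X (Q(X) = 2*(X*2 + X) = 2*(2*X + X) = 2*(3*X) = 6*X)
W(P, z) = -5 - 12*z (W(P, z) = (6*(-2))*z - 5 = -12*z - 5 = -5 - 12*z)
-14*(14 + W(-5 + l*0, -2)) = -14*(14 + (-5 - 12*(-2))) = -14*(14 + (-5 + 24)) = -14*(14 + 19) = -14*33 = -462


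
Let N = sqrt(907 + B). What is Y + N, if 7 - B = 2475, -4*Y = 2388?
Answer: -597 + I*sqrt(1561) ≈ -597.0 + 39.51*I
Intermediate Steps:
Y = -597 (Y = -1/4*2388 = -597)
B = -2468 (B = 7 - 1*2475 = 7 - 2475 = -2468)
N = I*sqrt(1561) (N = sqrt(907 - 2468) = sqrt(-1561) = I*sqrt(1561) ≈ 39.51*I)
Y + N = -597 + I*sqrt(1561)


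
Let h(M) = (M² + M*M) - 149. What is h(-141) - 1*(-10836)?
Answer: 50449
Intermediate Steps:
h(M) = -149 + 2*M² (h(M) = (M² + M²) - 149 = 2*M² - 149 = -149 + 2*M²)
h(-141) - 1*(-10836) = (-149 + 2*(-141)²) - 1*(-10836) = (-149 + 2*19881) + 10836 = (-149 + 39762) + 10836 = 39613 + 10836 = 50449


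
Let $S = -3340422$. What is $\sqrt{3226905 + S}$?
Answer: $3 i \sqrt{12613} \approx 336.92 i$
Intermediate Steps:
$\sqrt{3226905 + S} = \sqrt{3226905 - 3340422} = \sqrt{-113517} = 3 i \sqrt{12613}$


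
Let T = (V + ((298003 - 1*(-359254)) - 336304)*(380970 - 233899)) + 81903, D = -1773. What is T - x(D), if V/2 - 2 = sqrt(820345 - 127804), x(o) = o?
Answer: 47202962343 + 6*sqrt(76949) ≈ 4.7203e+10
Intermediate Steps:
V = 4 + 6*sqrt(76949) (V = 4 + 2*sqrt(820345 - 127804) = 4 + 2*sqrt(692541) = 4 + 2*(3*sqrt(76949)) = 4 + 6*sqrt(76949) ≈ 1668.4)
T = 47202960570 + 6*sqrt(76949) (T = ((4 + 6*sqrt(76949)) + ((298003 - 1*(-359254)) - 336304)*(380970 - 233899)) + 81903 = ((4 + 6*sqrt(76949)) + ((298003 + 359254) - 336304)*147071) + 81903 = ((4 + 6*sqrt(76949)) + (657257 - 336304)*147071) + 81903 = ((4 + 6*sqrt(76949)) + 320953*147071) + 81903 = ((4 + 6*sqrt(76949)) + 47202878663) + 81903 = (47202878667 + 6*sqrt(76949)) + 81903 = 47202960570 + 6*sqrt(76949) ≈ 4.7203e+10)
T - x(D) = (47202960570 + 6*sqrt(76949)) - 1*(-1773) = (47202960570 + 6*sqrt(76949)) + 1773 = 47202962343 + 6*sqrt(76949)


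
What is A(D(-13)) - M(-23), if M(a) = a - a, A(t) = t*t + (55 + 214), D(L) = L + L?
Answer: 945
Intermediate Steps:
D(L) = 2*L
A(t) = 269 + t² (A(t) = t² + 269 = 269 + t²)
M(a) = 0
A(D(-13)) - M(-23) = (269 + (2*(-13))²) - 1*0 = (269 + (-26)²) + 0 = (269 + 676) + 0 = 945 + 0 = 945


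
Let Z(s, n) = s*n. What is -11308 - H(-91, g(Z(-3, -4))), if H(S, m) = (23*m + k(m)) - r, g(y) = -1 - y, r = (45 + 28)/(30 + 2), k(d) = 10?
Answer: -352535/32 ≈ -11017.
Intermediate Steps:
r = 73/32 ≈ 2.2813
Z(s, n) = n*s
H(S, m) = 247/32 + 23*m (H(S, m) = (23*m + 10) - 1*73/32 = (10 + 23*m) - 73/32 = 247/32 + 23*m)
-11308 - H(-91, g(Z(-3, -4))) = -11308 - (247/32 + 23*(-1 - (-4)*(-3))) = -11308 - (247/32 + 23*(-1 - 1*12)) = -11308 - (247/32 + 23*(-1 - 12)) = -11308 - (247/32 + 23*(-13)) = -11308 - (247/32 - 299) = -11308 - 1*(-9321/32) = -11308 + 9321/32 = -352535/32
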